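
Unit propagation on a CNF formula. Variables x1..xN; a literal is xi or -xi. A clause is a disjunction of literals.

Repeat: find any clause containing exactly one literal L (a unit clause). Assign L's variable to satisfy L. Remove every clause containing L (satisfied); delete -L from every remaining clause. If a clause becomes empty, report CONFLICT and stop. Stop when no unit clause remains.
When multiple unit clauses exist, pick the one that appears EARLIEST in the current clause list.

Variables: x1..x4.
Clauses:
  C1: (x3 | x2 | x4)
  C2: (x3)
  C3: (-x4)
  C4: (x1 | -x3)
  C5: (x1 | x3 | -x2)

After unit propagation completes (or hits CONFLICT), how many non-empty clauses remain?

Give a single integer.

Answer: 0

Derivation:
unit clause [3] forces x3=T; simplify:
  drop -3 from [1, -3] -> [1]
  satisfied 3 clause(s); 2 remain; assigned so far: [3]
unit clause [-4] forces x4=F; simplify:
  satisfied 1 clause(s); 1 remain; assigned so far: [3, 4]
unit clause [1] forces x1=T; simplify:
  satisfied 1 clause(s); 0 remain; assigned so far: [1, 3, 4]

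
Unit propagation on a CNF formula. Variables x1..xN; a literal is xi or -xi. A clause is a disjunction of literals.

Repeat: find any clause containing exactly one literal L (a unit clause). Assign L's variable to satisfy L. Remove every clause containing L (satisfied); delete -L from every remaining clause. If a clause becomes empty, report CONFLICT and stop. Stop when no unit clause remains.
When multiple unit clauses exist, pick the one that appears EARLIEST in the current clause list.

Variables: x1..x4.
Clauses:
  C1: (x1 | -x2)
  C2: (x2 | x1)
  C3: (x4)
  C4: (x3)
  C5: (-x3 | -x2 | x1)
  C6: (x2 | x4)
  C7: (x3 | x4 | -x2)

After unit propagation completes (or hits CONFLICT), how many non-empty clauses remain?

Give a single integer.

Answer: 3

Derivation:
unit clause [4] forces x4=T; simplify:
  satisfied 3 clause(s); 4 remain; assigned so far: [4]
unit clause [3] forces x3=T; simplify:
  drop -3 from [-3, -2, 1] -> [-2, 1]
  satisfied 1 clause(s); 3 remain; assigned so far: [3, 4]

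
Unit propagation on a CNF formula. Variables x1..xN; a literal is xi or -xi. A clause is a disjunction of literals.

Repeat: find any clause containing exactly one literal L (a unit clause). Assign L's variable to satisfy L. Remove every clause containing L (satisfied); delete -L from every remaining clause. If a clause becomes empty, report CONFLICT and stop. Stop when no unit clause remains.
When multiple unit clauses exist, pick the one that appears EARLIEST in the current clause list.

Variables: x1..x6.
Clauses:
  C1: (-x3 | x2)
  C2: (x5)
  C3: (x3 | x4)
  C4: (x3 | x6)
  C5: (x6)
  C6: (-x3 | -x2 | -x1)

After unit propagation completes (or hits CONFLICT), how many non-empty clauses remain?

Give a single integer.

Answer: 3

Derivation:
unit clause [5] forces x5=T; simplify:
  satisfied 1 clause(s); 5 remain; assigned so far: [5]
unit clause [6] forces x6=T; simplify:
  satisfied 2 clause(s); 3 remain; assigned so far: [5, 6]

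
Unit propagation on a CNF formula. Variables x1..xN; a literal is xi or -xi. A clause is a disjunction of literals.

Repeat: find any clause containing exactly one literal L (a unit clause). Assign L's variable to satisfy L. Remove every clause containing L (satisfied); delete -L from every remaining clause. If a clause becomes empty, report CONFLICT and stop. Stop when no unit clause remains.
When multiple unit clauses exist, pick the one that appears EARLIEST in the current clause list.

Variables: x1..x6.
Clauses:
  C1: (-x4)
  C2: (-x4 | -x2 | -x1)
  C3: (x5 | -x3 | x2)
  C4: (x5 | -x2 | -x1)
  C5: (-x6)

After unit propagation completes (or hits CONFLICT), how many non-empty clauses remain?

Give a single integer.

Answer: 2

Derivation:
unit clause [-4] forces x4=F; simplify:
  satisfied 2 clause(s); 3 remain; assigned so far: [4]
unit clause [-6] forces x6=F; simplify:
  satisfied 1 clause(s); 2 remain; assigned so far: [4, 6]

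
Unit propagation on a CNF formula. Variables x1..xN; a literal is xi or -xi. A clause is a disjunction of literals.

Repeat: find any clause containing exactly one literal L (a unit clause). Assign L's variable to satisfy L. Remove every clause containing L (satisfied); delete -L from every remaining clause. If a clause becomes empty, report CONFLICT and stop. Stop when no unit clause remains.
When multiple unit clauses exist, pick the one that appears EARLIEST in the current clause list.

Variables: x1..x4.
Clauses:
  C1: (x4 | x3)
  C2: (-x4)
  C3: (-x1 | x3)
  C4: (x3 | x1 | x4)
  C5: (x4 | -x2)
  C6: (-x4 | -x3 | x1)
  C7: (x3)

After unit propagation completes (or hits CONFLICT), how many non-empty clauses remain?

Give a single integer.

Answer: 0

Derivation:
unit clause [-4] forces x4=F; simplify:
  drop 4 from [4, 3] -> [3]
  drop 4 from [3, 1, 4] -> [3, 1]
  drop 4 from [4, -2] -> [-2]
  satisfied 2 clause(s); 5 remain; assigned so far: [4]
unit clause [3] forces x3=T; simplify:
  satisfied 4 clause(s); 1 remain; assigned so far: [3, 4]
unit clause [-2] forces x2=F; simplify:
  satisfied 1 clause(s); 0 remain; assigned so far: [2, 3, 4]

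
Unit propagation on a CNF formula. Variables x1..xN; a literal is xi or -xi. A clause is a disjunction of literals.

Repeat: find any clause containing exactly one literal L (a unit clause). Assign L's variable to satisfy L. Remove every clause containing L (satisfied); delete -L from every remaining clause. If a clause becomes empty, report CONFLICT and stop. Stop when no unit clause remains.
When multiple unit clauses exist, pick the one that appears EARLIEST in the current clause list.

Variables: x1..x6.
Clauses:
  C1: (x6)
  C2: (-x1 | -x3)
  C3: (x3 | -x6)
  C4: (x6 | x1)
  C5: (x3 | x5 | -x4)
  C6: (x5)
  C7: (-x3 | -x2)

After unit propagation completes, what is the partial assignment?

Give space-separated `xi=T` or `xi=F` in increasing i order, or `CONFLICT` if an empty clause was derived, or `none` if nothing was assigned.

Answer: x1=F x2=F x3=T x5=T x6=T

Derivation:
unit clause [6] forces x6=T; simplify:
  drop -6 from [3, -6] -> [3]
  satisfied 2 clause(s); 5 remain; assigned so far: [6]
unit clause [3] forces x3=T; simplify:
  drop -3 from [-1, -3] -> [-1]
  drop -3 from [-3, -2] -> [-2]
  satisfied 2 clause(s); 3 remain; assigned so far: [3, 6]
unit clause [-1] forces x1=F; simplify:
  satisfied 1 clause(s); 2 remain; assigned so far: [1, 3, 6]
unit clause [5] forces x5=T; simplify:
  satisfied 1 clause(s); 1 remain; assigned so far: [1, 3, 5, 6]
unit clause [-2] forces x2=F; simplify:
  satisfied 1 clause(s); 0 remain; assigned so far: [1, 2, 3, 5, 6]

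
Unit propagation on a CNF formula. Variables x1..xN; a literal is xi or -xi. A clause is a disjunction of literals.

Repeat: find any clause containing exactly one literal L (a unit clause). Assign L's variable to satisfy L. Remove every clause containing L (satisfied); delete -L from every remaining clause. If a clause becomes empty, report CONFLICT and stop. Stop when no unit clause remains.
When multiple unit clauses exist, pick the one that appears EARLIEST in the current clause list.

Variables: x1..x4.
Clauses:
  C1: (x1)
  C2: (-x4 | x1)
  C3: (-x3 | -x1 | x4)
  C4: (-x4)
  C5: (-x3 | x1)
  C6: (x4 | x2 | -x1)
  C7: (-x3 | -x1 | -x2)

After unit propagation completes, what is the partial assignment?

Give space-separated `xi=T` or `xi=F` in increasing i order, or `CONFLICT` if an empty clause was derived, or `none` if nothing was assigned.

unit clause [1] forces x1=T; simplify:
  drop -1 from [-3, -1, 4] -> [-3, 4]
  drop -1 from [4, 2, -1] -> [4, 2]
  drop -1 from [-3, -1, -2] -> [-3, -2]
  satisfied 3 clause(s); 4 remain; assigned so far: [1]
unit clause [-4] forces x4=F; simplify:
  drop 4 from [-3, 4] -> [-3]
  drop 4 from [4, 2] -> [2]
  satisfied 1 clause(s); 3 remain; assigned so far: [1, 4]
unit clause [-3] forces x3=F; simplify:
  satisfied 2 clause(s); 1 remain; assigned so far: [1, 3, 4]
unit clause [2] forces x2=T; simplify:
  satisfied 1 clause(s); 0 remain; assigned so far: [1, 2, 3, 4]

Answer: x1=T x2=T x3=F x4=F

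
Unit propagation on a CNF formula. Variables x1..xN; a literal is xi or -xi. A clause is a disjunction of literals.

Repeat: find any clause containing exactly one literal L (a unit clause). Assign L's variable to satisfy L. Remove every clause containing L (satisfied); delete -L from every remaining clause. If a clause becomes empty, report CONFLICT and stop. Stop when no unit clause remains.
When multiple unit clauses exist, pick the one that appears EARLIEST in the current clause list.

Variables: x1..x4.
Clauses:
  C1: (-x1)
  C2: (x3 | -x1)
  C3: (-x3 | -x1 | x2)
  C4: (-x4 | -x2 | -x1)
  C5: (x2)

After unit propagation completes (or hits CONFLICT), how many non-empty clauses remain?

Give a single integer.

Answer: 0

Derivation:
unit clause [-1] forces x1=F; simplify:
  satisfied 4 clause(s); 1 remain; assigned so far: [1]
unit clause [2] forces x2=T; simplify:
  satisfied 1 clause(s); 0 remain; assigned so far: [1, 2]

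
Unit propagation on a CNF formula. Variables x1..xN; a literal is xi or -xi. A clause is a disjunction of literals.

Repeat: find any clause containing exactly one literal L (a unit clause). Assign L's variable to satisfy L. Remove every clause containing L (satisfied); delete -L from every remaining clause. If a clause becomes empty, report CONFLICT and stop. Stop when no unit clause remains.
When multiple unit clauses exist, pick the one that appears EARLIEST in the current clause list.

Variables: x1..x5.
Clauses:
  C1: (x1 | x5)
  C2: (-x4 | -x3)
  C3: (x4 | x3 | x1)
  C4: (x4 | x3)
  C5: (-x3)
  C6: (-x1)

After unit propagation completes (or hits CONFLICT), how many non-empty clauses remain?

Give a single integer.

Answer: 0

Derivation:
unit clause [-3] forces x3=F; simplify:
  drop 3 from [4, 3, 1] -> [4, 1]
  drop 3 from [4, 3] -> [4]
  satisfied 2 clause(s); 4 remain; assigned so far: [3]
unit clause [4] forces x4=T; simplify:
  satisfied 2 clause(s); 2 remain; assigned so far: [3, 4]
unit clause [-1] forces x1=F; simplify:
  drop 1 from [1, 5] -> [5]
  satisfied 1 clause(s); 1 remain; assigned so far: [1, 3, 4]
unit clause [5] forces x5=T; simplify:
  satisfied 1 clause(s); 0 remain; assigned so far: [1, 3, 4, 5]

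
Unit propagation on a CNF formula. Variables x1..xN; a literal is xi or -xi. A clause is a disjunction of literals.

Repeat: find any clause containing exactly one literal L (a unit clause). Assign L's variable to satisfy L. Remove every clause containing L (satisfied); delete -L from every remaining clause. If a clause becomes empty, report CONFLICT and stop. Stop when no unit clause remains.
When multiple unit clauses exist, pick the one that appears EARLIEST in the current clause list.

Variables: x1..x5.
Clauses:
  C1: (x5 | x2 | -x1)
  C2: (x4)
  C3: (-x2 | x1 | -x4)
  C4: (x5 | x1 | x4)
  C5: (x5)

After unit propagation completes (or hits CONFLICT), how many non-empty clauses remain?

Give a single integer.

unit clause [4] forces x4=T; simplify:
  drop -4 from [-2, 1, -4] -> [-2, 1]
  satisfied 2 clause(s); 3 remain; assigned so far: [4]
unit clause [5] forces x5=T; simplify:
  satisfied 2 clause(s); 1 remain; assigned so far: [4, 5]

Answer: 1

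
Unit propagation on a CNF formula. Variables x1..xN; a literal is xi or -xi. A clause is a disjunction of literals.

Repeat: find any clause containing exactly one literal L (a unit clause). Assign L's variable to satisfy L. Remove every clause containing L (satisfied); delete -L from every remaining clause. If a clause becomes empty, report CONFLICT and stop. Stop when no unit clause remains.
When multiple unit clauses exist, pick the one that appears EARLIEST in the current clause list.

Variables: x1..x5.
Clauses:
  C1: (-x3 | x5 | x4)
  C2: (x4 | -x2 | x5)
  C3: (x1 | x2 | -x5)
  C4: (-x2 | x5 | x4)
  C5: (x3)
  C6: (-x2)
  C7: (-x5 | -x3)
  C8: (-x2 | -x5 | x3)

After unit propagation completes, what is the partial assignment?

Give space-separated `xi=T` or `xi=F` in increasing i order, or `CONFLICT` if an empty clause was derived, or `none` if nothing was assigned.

Answer: x2=F x3=T x4=T x5=F

Derivation:
unit clause [3] forces x3=T; simplify:
  drop -3 from [-3, 5, 4] -> [5, 4]
  drop -3 from [-5, -3] -> [-5]
  satisfied 2 clause(s); 6 remain; assigned so far: [3]
unit clause [-2] forces x2=F; simplify:
  drop 2 from [1, 2, -5] -> [1, -5]
  satisfied 3 clause(s); 3 remain; assigned so far: [2, 3]
unit clause [-5] forces x5=F; simplify:
  drop 5 from [5, 4] -> [4]
  satisfied 2 clause(s); 1 remain; assigned so far: [2, 3, 5]
unit clause [4] forces x4=T; simplify:
  satisfied 1 clause(s); 0 remain; assigned so far: [2, 3, 4, 5]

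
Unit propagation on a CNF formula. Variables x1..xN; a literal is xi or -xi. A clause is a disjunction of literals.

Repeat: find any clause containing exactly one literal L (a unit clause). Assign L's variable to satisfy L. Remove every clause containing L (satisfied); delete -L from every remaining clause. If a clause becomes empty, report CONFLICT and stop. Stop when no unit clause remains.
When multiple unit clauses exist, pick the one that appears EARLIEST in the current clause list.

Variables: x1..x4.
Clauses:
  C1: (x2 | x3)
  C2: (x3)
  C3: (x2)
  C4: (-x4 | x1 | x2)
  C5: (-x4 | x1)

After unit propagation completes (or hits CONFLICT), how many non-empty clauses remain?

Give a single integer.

unit clause [3] forces x3=T; simplify:
  satisfied 2 clause(s); 3 remain; assigned so far: [3]
unit clause [2] forces x2=T; simplify:
  satisfied 2 clause(s); 1 remain; assigned so far: [2, 3]

Answer: 1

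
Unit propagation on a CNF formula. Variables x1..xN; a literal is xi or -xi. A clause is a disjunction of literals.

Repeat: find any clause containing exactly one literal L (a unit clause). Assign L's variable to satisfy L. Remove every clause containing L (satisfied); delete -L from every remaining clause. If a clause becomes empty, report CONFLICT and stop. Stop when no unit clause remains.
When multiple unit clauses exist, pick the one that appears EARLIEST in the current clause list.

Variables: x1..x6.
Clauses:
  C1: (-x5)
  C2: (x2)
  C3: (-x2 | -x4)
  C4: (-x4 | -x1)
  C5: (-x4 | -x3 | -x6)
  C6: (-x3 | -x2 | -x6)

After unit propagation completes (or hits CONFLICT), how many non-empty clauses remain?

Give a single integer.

Answer: 1

Derivation:
unit clause [-5] forces x5=F; simplify:
  satisfied 1 clause(s); 5 remain; assigned so far: [5]
unit clause [2] forces x2=T; simplify:
  drop -2 from [-2, -4] -> [-4]
  drop -2 from [-3, -2, -6] -> [-3, -6]
  satisfied 1 clause(s); 4 remain; assigned so far: [2, 5]
unit clause [-4] forces x4=F; simplify:
  satisfied 3 clause(s); 1 remain; assigned so far: [2, 4, 5]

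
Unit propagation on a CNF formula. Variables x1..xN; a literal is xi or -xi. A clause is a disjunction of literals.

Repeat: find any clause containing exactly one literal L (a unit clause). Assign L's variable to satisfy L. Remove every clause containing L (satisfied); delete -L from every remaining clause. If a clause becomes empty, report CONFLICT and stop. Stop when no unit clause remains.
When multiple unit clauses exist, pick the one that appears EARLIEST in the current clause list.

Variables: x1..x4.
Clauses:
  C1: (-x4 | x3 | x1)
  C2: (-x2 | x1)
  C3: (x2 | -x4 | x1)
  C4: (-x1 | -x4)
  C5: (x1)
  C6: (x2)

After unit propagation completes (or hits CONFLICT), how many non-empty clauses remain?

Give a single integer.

unit clause [1] forces x1=T; simplify:
  drop -1 from [-1, -4] -> [-4]
  satisfied 4 clause(s); 2 remain; assigned so far: [1]
unit clause [-4] forces x4=F; simplify:
  satisfied 1 clause(s); 1 remain; assigned so far: [1, 4]
unit clause [2] forces x2=T; simplify:
  satisfied 1 clause(s); 0 remain; assigned so far: [1, 2, 4]

Answer: 0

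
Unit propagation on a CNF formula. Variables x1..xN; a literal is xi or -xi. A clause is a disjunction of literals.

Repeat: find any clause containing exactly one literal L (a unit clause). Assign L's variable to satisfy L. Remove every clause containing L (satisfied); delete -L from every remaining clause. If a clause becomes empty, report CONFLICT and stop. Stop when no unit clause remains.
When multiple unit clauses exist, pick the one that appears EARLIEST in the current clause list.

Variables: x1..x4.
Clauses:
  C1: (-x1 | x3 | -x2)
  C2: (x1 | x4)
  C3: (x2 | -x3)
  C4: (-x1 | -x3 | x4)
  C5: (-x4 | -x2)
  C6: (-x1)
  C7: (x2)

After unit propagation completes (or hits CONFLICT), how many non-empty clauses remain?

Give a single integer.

Answer: 1

Derivation:
unit clause [-1] forces x1=F; simplify:
  drop 1 from [1, 4] -> [4]
  satisfied 3 clause(s); 4 remain; assigned so far: [1]
unit clause [4] forces x4=T; simplify:
  drop -4 from [-4, -2] -> [-2]
  satisfied 1 clause(s); 3 remain; assigned so far: [1, 4]
unit clause [-2] forces x2=F; simplify:
  drop 2 from [2, -3] -> [-3]
  drop 2 from [2] -> [] (empty!)
  satisfied 1 clause(s); 2 remain; assigned so far: [1, 2, 4]
CONFLICT (empty clause)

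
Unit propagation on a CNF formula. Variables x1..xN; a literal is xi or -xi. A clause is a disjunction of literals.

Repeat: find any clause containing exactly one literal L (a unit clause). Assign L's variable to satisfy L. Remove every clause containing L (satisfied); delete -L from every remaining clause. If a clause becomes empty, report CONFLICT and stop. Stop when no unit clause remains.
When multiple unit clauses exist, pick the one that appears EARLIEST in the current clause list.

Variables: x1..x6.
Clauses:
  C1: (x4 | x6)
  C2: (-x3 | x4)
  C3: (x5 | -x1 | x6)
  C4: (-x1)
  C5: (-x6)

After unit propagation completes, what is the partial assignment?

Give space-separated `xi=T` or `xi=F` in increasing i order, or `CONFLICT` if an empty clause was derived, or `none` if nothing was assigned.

unit clause [-1] forces x1=F; simplify:
  satisfied 2 clause(s); 3 remain; assigned so far: [1]
unit clause [-6] forces x6=F; simplify:
  drop 6 from [4, 6] -> [4]
  satisfied 1 clause(s); 2 remain; assigned so far: [1, 6]
unit clause [4] forces x4=T; simplify:
  satisfied 2 clause(s); 0 remain; assigned so far: [1, 4, 6]

Answer: x1=F x4=T x6=F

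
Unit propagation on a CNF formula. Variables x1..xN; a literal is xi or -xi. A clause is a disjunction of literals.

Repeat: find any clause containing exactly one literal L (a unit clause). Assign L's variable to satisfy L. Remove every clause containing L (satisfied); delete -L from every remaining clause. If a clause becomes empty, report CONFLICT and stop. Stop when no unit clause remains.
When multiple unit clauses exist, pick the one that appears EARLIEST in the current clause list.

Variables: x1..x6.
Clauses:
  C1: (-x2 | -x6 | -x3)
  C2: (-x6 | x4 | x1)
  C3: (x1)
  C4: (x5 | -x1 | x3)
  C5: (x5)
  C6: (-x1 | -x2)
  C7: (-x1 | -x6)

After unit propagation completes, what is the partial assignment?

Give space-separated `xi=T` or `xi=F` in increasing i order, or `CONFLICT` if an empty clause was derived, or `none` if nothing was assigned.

unit clause [1] forces x1=T; simplify:
  drop -1 from [5, -1, 3] -> [5, 3]
  drop -1 from [-1, -2] -> [-2]
  drop -1 from [-1, -6] -> [-6]
  satisfied 2 clause(s); 5 remain; assigned so far: [1]
unit clause [5] forces x5=T; simplify:
  satisfied 2 clause(s); 3 remain; assigned so far: [1, 5]
unit clause [-2] forces x2=F; simplify:
  satisfied 2 clause(s); 1 remain; assigned so far: [1, 2, 5]
unit clause [-6] forces x6=F; simplify:
  satisfied 1 clause(s); 0 remain; assigned so far: [1, 2, 5, 6]

Answer: x1=T x2=F x5=T x6=F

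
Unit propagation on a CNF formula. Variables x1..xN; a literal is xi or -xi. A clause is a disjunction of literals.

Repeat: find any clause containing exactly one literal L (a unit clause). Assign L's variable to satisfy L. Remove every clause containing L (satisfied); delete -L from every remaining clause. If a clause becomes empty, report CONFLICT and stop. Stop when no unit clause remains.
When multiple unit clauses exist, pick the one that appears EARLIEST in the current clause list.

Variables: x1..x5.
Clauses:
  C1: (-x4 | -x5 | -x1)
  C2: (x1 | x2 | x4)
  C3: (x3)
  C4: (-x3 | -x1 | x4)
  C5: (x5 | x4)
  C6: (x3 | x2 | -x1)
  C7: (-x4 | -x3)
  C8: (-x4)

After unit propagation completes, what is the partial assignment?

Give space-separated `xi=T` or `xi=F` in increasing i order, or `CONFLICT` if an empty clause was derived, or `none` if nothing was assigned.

unit clause [3] forces x3=T; simplify:
  drop -3 from [-3, -1, 4] -> [-1, 4]
  drop -3 from [-4, -3] -> [-4]
  satisfied 2 clause(s); 6 remain; assigned so far: [3]
unit clause [-4] forces x4=F; simplify:
  drop 4 from [1, 2, 4] -> [1, 2]
  drop 4 from [-1, 4] -> [-1]
  drop 4 from [5, 4] -> [5]
  satisfied 3 clause(s); 3 remain; assigned so far: [3, 4]
unit clause [-1] forces x1=F; simplify:
  drop 1 from [1, 2] -> [2]
  satisfied 1 clause(s); 2 remain; assigned so far: [1, 3, 4]
unit clause [2] forces x2=T; simplify:
  satisfied 1 clause(s); 1 remain; assigned so far: [1, 2, 3, 4]
unit clause [5] forces x5=T; simplify:
  satisfied 1 clause(s); 0 remain; assigned so far: [1, 2, 3, 4, 5]

Answer: x1=F x2=T x3=T x4=F x5=T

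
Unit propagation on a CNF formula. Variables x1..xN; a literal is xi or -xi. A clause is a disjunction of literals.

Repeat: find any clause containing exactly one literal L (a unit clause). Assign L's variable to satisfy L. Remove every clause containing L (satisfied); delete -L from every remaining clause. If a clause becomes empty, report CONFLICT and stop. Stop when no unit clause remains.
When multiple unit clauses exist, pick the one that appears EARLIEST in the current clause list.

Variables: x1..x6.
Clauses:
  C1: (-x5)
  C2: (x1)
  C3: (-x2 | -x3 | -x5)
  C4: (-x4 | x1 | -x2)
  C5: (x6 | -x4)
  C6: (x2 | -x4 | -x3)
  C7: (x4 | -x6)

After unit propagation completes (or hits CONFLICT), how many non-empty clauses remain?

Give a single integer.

Answer: 3

Derivation:
unit clause [-5] forces x5=F; simplify:
  satisfied 2 clause(s); 5 remain; assigned so far: [5]
unit clause [1] forces x1=T; simplify:
  satisfied 2 clause(s); 3 remain; assigned so far: [1, 5]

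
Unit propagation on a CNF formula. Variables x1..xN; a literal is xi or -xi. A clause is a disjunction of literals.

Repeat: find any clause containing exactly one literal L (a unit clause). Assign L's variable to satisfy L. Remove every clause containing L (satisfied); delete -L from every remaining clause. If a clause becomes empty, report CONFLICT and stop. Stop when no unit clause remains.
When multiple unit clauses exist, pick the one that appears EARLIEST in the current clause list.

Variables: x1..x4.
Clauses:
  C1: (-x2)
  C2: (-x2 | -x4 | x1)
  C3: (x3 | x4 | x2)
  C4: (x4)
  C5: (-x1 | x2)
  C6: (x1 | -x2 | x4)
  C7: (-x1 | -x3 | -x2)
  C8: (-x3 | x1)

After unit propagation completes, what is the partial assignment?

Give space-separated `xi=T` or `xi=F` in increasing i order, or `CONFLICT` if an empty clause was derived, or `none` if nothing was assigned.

unit clause [-2] forces x2=F; simplify:
  drop 2 from [3, 4, 2] -> [3, 4]
  drop 2 from [-1, 2] -> [-1]
  satisfied 4 clause(s); 4 remain; assigned so far: [2]
unit clause [4] forces x4=T; simplify:
  satisfied 2 clause(s); 2 remain; assigned so far: [2, 4]
unit clause [-1] forces x1=F; simplify:
  drop 1 from [-3, 1] -> [-3]
  satisfied 1 clause(s); 1 remain; assigned so far: [1, 2, 4]
unit clause [-3] forces x3=F; simplify:
  satisfied 1 clause(s); 0 remain; assigned so far: [1, 2, 3, 4]

Answer: x1=F x2=F x3=F x4=T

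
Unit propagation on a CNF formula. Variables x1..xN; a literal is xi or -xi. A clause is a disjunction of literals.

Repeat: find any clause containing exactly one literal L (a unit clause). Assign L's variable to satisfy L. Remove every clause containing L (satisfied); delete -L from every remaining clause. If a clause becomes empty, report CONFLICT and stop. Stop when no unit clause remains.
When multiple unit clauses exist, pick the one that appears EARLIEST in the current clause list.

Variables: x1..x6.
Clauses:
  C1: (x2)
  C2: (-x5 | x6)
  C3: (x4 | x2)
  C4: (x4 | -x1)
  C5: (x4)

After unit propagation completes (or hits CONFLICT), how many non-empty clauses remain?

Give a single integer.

Answer: 1

Derivation:
unit clause [2] forces x2=T; simplify:
  satisfied 2 clause(s); 3 remain; assigned so far: [2]
unit clause [4] forces x4=T; simplify:
  satisfied 2 clause(s); 1 remain; assigned so far: [2, 4]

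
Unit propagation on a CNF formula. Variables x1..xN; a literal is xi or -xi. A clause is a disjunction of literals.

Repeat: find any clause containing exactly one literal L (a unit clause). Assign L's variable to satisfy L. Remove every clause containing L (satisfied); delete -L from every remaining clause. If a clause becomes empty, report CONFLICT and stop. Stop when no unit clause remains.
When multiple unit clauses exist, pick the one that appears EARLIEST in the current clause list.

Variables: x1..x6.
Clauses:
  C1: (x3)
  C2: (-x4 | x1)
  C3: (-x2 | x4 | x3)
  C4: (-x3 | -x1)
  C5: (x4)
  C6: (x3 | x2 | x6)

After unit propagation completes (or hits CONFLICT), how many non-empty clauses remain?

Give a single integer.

unit clause [3] forces x3=T; simplify:
  drop -3 from [-3, -1] -> [-1]
  satisfied 3 clause(s); 3 remain; assigned so far: [3]
unit clause [-1] forces x1=F; simplify:
  drop 1 from [-4, 1] -> [-4]
  satisfied 1 clause(s); 2 remain; assigned so far: [1, 3]
unit clause [-4] forces x4=F; simplify:
  drop 4 from [4] -> [] (empty!)
  satisfied 1 clause(s); 1 remain; assigned so far: [1, 3, 4]
CONFLICT (empty clause)

Answer: 0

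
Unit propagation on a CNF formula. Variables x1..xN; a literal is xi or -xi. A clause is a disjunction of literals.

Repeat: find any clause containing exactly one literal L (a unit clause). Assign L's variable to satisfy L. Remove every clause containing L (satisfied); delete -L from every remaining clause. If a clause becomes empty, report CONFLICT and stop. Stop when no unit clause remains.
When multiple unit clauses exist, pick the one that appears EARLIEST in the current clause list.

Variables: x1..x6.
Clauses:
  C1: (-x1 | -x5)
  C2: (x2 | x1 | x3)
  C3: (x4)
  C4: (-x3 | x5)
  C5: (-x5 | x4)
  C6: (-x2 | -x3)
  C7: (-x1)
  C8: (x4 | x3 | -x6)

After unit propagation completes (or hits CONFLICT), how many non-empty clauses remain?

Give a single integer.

Answer: 3

Derivation:
unit clause [4] forces x4=T; simplify:
  satisfied 3 clause(s); 5 remain; assigned so far: [4]
unit clause [-1] forces x1=F; simplify:
  drop 1 from [2, 1, 3] -> [2, 3]
  satisfied 2 clause(s); 3 remain; assigned so far: [1, 4]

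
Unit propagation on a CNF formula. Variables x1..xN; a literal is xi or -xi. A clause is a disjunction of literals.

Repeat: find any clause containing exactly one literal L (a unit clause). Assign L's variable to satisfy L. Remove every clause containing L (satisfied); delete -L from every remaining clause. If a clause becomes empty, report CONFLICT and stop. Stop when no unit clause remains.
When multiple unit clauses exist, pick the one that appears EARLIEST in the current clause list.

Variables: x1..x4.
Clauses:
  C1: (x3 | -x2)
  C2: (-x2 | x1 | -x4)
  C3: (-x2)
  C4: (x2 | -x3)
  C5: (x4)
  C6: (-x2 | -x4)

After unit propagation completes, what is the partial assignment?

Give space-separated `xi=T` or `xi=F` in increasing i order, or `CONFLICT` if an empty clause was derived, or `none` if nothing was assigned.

unit clause [-2] forces x2=F; simplify:
  drop 2 from [2, -3] -> [-3]
  satisfied 4 clause(s); 2 remain; assigned so far: [2]
unit clause [-3] forces x3=F; simplify:
  satisfied 1 clause(s); 1 remain; assigned so far: [2, 3]
unit clause [4] forces x4=T; simplify:
  satisfied 1 clause(s); 0 remain; assigned so far: [2, 3, 4]

Answer: x2=F x3=F x4=T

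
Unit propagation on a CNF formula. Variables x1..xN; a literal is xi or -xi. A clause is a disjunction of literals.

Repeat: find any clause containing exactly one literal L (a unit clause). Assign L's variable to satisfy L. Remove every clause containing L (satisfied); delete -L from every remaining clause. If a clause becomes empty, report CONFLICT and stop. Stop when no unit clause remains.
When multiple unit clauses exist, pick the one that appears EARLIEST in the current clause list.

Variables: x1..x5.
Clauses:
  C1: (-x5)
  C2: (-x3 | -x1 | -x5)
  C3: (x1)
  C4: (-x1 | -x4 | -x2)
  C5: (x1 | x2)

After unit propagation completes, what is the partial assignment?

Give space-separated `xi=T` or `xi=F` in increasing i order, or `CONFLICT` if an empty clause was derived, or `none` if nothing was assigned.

Answer: x1=T x5=F

Derivation:
unit clause [-5] forces x5=F; simplify:
  satisfied 2 clause(s); 3 remain; assigned so far: [5]
unit clause [1] forces x1=T; simplify:
  drop -1 from [-1, -4, -2] -> [-4, -2]
  satisfied 2 clause(s); 1 remain; assigned so far: [1, 5]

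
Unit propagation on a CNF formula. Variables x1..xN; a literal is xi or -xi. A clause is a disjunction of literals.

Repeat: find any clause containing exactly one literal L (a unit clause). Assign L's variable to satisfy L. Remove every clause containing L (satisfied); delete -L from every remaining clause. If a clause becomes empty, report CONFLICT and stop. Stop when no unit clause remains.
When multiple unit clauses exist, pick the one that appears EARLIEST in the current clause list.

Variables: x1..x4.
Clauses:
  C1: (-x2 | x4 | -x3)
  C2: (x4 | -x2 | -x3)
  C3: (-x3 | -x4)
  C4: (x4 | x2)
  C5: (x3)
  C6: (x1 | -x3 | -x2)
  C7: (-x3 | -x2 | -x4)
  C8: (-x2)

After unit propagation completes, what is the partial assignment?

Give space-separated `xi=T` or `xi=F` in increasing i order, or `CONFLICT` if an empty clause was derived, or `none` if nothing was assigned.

Answer: CONFLICT

Derivation:
unit clause [3] forces x3=T; simplify:
  drop -3 from [-2, 4, -3] -> [-2, 4]
  drop -3 from [4, -2, -3] -> [4, -2]
  drop -3 from [-3, -4] -> [-4]
  drop -3 from [1, -3, -2] -> [1, -2]
  drop -3 from [-3, -2, -4] -> [-2, -4]
  satisfied 1 clause(s); 7 remain; assigned so far: [3]
unit clause [-4] forces x4=F; simplify:
  drop 4 from [-2, 4] -> [-2]
  drop 4 from [4, -2] -> [-2]
  drop 4 from [4, 2] -> [2]
  satisfied 2 clause(s); 5 remain; assigned so far: [3, 4]
unit clause [-2] forces x2=F; simplify:
  drop 2 from [2] -> [] (empty!)
  satisfied 4 clause(s); 1 remain; assigned so far: [2, 3, 4]
CONFLICT (empty clause)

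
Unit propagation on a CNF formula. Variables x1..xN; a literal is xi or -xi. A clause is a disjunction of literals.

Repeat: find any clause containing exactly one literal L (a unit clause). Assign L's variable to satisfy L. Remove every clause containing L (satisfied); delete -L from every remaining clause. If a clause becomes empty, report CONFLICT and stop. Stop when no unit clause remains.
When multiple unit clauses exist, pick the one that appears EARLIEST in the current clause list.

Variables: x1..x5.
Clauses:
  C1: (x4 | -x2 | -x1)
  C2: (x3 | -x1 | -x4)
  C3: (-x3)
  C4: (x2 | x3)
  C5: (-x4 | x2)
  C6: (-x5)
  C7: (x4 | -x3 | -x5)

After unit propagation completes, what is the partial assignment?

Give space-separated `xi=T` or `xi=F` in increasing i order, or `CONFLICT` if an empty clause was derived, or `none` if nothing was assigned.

unit clause [-3] forces x3=F; simplify:
  drop 3 from [3, -1, -4] -> [-1, -4]
  drop 3 from [2, 3] -> [2]
  satisfied 2 clause(s); 5 remain; assigned so far: [3]
unit clause [2] forces x2=T; simplify:
  drop -2 from [4, -2, -1] -> [4, -1]
  satisfied 2 clause(s); 3 remain; assigned so far: [2, 3]
unit clause [-5] forces x5=F; simplify:
  satisfied 1 clause(s); 2 remain; assigned so far: [2, 3, 5]

Answer: x2=T x3=F x5=F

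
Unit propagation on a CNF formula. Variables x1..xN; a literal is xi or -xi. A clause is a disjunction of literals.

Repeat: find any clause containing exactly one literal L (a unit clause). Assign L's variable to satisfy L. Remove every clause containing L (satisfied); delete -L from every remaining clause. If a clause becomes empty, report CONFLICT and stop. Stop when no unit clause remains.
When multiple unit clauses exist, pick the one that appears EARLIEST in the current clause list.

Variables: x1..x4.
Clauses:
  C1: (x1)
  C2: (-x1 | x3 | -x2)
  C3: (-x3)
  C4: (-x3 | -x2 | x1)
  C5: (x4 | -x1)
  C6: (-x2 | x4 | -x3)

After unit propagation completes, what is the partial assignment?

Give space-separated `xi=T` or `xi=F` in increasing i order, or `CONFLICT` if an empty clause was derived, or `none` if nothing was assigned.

unit clause [1] forces x1=T; simplify:
  drop -1 from [-1, 3, -2] -> [3, -2]
  drop -1 from [4, -1] -> [4]
  satisfied 2 clause(s); 4 remain; assigned so far: [1]
unit clause [-3] forces x3=F; simplify:
  drop 3 from [3, -2] -> [-2]
  satisfied 2 clause(s); 2 remain; assigned so far: [1, 3]
unit clause [-2] forces x2=F; simplify:
  satisfied 1 clause(s); 1 remain; assigned so far: [1, 2, 3]
unit clause [4] forces x4=T; simplify:
  satisfied 1 clause(s); 0 remain; assigned so far: [1, 2, 3, 4]

Answer: x1=T x2=F x3=F x4=T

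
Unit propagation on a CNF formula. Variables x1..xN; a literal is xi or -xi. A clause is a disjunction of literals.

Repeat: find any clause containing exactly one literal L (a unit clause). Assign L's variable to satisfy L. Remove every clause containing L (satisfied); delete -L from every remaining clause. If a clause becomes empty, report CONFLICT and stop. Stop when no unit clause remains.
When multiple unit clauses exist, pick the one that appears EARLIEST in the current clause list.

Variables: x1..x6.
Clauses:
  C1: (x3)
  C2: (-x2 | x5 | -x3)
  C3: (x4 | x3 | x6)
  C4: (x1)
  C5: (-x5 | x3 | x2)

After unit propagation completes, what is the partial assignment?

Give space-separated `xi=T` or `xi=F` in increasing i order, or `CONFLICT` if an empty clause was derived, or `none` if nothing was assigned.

unit clause [3] forces x3=T; simplify:
  drop -3 from [-2, 5, -3] -> [-2, 5]
  satisfied 3 clause(s); 2 remain; assigned so far: [3]
unit clause [1] forces x1=T; simplify:
  satisfied 1 clause(s); 1 remain; assigned so far: [1, 3]

Answer: x1=T x3=T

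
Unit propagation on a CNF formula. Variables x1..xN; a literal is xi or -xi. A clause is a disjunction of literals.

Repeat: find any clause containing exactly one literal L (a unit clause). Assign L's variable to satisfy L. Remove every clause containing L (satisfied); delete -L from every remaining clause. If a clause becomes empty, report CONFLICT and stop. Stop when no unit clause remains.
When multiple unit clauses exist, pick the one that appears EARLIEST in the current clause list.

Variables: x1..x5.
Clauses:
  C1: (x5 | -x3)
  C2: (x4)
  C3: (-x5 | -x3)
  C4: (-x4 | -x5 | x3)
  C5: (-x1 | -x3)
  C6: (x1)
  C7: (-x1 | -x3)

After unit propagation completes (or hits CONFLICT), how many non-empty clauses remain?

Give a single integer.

Answer: 0

Derivation:
unit clause [4] forces x4=T; simplify:
  drop -4 from [-4, -5, 3] -> [-5, 3]
  satisfied 1 clause(s); 6 remain; assigned so far: [4]
unit clause [1] forces x1=T; simplify:
  drop -1 from [-1, -3] -> [-3]
  drop -1 from [-1, -3] -> [-3]
  satisfied 1 clause(s); 5 remain; assigned so far: [1, 4]
unit clause [-3] forces x3=F; simplify:
  drop 3 from [-5, 3] -> [-5]
  satisfied 4 clause(s); 1 remain; assigned so far: [1, 3, 4]
unit clause [-5] forces x5=F; simplify:
  satisfied 1 clause(s); 0 remain; assigned so far: [1, 3, 4, 5]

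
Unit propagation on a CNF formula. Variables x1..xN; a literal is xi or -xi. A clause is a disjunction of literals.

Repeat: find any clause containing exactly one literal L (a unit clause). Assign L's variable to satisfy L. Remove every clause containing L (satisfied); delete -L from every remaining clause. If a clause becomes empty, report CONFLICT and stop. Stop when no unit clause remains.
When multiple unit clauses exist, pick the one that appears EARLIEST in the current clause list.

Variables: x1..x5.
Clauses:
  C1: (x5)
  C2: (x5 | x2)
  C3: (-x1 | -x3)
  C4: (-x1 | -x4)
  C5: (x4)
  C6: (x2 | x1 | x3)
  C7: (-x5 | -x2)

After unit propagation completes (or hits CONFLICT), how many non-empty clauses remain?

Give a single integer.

unit clause [5] forces x5=T; simplify:
  drop -5 from [-5, -2] -> [-2]
  satisfied 2 clause(s); 5 remain; assigned so far: [5]
unit clause [4] forces x4=T; simplify:
  drop -4 from [-1, -4] -> [-1]
  satisfied 1 clause(s); 4 remain; assigned so far: [4, 5]
unit clause [-1] forces x1=F; simplify:
  drop 1 from [2, 1, 3] -> [2, 3]
  satisfied 2 clause(s); 2 remain; assigned so far: [1, 4, 5]
unit clause [-2] forces x2=F; simplify:
  drop 2 from [2, 3] -> [3]
  satisfied 1 clause(s); 1 remain; assigned so far: [1, 2, 4, 5]
unit clause [3] forces x3=T; simplify:
  satisfied 1 clause(s); 0 remain; assigned so far: [1, 2, 3, 4, 5]

Answer: 0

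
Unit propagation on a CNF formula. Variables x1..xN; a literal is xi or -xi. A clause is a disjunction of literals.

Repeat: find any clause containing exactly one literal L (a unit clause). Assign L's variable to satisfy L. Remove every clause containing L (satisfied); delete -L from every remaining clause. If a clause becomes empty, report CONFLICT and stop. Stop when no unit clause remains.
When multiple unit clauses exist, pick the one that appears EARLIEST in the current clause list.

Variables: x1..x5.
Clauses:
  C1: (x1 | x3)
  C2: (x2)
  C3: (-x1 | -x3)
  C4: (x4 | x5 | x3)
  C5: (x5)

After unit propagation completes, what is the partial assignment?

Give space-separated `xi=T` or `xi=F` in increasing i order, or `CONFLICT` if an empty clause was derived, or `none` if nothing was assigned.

Answer: x2=T x5=T

Derivation:
unit clause [2] forces x2=T; simplify:
  satisfied 1 clause(s); 4 remain; assigned so far: [2]
unit clause [5] forces x5=T; simplify:
  satisfied 2 clause(s); 2 remain; assigned so far: [2, 5]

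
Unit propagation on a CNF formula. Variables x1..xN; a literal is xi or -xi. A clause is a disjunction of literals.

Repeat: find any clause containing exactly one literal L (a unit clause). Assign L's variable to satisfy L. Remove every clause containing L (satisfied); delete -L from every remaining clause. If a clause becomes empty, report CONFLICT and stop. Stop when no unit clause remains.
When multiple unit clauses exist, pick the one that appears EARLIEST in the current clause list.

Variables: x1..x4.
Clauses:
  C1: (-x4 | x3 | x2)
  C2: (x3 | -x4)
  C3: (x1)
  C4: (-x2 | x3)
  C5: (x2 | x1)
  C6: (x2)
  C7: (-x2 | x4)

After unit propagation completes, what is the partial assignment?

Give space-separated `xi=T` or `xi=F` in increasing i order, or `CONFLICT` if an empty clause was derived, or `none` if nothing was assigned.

Answer: x1=T x2=T x3=T x4=T

Derivation:
unit clause [1] forces x1=T; simplify:
  satisfied 2 clause(s); 5 remain; assigned so far: [1]
unit clause [2] forces x2=T; simplify:
  drop -2 from [-2, 3] -> [3]
  drop -2 from [-2, 4] -> [4]
  satisfied 2 clause(s); 3 remain; assigned so far: [1, 2]
unit clause [3] forces x3=T; simplify:
  satisfied 2 clause(s); 1 remain; assigned so far: [1, 2, 3]
unit clause [4] forces x4=T; simplify:
  satisfied 1 clause(s); 0 remain; assigned so far: [1, 2, 3, 4]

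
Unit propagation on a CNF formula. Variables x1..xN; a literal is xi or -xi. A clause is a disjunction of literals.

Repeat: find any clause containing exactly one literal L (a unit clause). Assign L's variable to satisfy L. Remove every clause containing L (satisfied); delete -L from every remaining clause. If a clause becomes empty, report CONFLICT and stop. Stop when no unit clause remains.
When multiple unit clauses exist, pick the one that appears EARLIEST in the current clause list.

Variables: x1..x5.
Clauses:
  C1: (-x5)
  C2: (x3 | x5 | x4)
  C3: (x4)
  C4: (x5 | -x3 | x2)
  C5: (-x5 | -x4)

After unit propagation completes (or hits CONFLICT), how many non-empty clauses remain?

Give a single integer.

unit clause [-5] forces x5=F; simplify:
  drop 5 from [3, 5, 4] -> [3, 4]
  drop 5 from [5, -3, 2] -> [-3, 2]
  satisfied 2 clause(s); 3 remain; assigned so far: [5]
unit clause [4] forces x4=T; simplify:
  satisfied 2 clause(s); 1 remain; assigned so far: [4, 5]

Answer: 1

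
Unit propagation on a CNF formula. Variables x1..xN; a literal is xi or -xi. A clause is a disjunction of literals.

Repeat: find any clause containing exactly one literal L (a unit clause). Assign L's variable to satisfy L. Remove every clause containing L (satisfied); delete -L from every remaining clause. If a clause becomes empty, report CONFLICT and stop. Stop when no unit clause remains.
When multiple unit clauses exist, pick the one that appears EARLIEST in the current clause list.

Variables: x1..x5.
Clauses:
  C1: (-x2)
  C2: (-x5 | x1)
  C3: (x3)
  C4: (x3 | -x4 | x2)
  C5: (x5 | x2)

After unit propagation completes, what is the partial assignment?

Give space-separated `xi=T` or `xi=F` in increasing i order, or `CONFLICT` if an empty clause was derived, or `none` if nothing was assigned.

unit clause [-2] forces x2=F; simplify:
  drop 2 from [3, -4, 2] -> [3, -4]
  drop 2 from [5, 2] -> [5]
  satisfied 1 clause(s); 4 remain; assigned so far: [2]
unit clause [3] forces x3=T; simplify:
  satisfied 2 clause(s); 2 remain; assigned so far: [2, 3]
unit clause [5] forces x5=T; simplify:
  drop -5 from [-5, 1] -> [1]
  satisfied 1 clause(s); 1 remain; assigned so far: [2, 3, 5]
unit clause [1] forces x1=T; simplify:
  satisfied 1 clause(s); 0 remain; assigned so far: [1, 2, 3, 5]

Answer: x1=T x2=F x3=T x5=T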